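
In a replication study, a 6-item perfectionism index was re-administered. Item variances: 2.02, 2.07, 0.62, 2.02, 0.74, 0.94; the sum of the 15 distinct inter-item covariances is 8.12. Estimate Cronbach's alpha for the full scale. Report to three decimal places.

α = 0.791

Σσᵢ² = 2.02 + 2.07 + 0.62 + 2.02 + 0.74 + 0.94 = 8.41
Sum of distinct covariances = 8.12
Var(T) = Σσᵢ² + 2·Σcov = 8.41 + 2 × 8.12 = 24.65
α = (6/5)·(1 − 8.41/24.65) = 0.791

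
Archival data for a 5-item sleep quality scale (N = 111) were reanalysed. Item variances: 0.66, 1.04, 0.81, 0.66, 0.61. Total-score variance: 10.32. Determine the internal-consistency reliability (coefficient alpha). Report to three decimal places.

sum of item variances = 0.66 + 1.04 + 0.81 + 0.66 + 0.61 = 3.78
α = (k/(k−1))·(1 − sum of item variances/Var(T)) = (5/4)·(1 − 3.78/10.32) = 0.792

α = 0.792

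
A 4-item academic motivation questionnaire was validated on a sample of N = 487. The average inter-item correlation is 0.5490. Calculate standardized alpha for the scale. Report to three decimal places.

α = 0.830

Standardized α = k·r̄ / (1 + (k−1)·r̄) = 4 × 0.5490 / (1 + 3 × 0.5490)
  = 2.1960 / 2.6470 = 0.830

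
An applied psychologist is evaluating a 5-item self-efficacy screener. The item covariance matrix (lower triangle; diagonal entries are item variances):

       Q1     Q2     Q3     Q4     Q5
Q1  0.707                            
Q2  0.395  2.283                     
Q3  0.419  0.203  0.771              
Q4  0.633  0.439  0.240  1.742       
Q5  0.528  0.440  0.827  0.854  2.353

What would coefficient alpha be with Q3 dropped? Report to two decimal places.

coefficient alpha = 0.64

Remaining items: Q1, Q2, Q4, Q5 (k = 4).
Σσᵢ² = 0.707 + 2.283 + 1.742 + 2.353 = 7.085
σ²_T = 7.085 + 2 × 3.289 = 13.663
α (item deleted) = (4/3)·(1 − 7.085/13.663) = 0.64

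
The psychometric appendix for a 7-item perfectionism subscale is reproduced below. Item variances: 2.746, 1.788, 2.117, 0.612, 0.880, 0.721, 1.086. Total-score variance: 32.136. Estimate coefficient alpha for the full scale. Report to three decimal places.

α = 0.805

ΣVar(i) = 2.746 + 1.788 + 2.117 + 0.612 + 0.880 + 0.721 + 1.086 = 9.950
α = (k/(k−1))·(1 − ΣVar(i)/total variance) = (7/6)·(1 − 9.950/32.136) = 0.805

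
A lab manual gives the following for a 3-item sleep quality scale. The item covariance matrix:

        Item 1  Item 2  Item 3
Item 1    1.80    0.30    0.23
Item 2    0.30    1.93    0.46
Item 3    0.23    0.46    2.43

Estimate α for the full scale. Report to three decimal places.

ΣVar(i) = 1.80 + 1.93 + 2.43 = 6.16
Sum of off-diagonal covariances = 0.99
σ²_total = 6.16 + 2 × 0.99 = 8.14
α = (k/(k−1))·(1 − ΣVar(i)/σ²_total) = (3/2)·(1 − 6.16/8.14) = 0.365

α = 0.365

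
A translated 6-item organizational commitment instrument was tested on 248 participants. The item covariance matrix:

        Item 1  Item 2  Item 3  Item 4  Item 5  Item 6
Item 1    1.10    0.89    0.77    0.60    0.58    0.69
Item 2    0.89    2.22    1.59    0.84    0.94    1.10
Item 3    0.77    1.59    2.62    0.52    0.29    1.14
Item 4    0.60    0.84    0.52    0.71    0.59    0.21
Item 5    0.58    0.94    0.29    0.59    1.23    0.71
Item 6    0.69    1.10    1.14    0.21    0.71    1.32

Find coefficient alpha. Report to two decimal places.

coefficient alpha = 0.86

sum of item variances = 1.10 + 2.22 + 2.62 + 0.71 + 1.23 + 1.32 = 9.20
Sum of the distinct covariances = 11.46
total variance = 9.20 + 2 × 11.46 = 32.12
α = (k/(k−1))·(1 − sum of item variances/total variance) = (6/5)·(1 − 9.20/32.12) = 0.86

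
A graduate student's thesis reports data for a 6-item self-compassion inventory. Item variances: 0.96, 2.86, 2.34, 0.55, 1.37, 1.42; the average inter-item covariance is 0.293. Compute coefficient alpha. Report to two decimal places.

coefficient alpha = 0.58

Σσ²ᵢ = 0.96 + 2.86 + 2.34 + 0.55 + 1.37 + 1.42 = 9.50
Sum of the 15 distinct covariances = 15 × 0.293 = 4.395
total variance = Σσ²ᵢ + 2·Σcov = 9.50 + 2 × 4.395 = 18.290
α = (6/5)·(1 − 9.50/18.290) = 0.58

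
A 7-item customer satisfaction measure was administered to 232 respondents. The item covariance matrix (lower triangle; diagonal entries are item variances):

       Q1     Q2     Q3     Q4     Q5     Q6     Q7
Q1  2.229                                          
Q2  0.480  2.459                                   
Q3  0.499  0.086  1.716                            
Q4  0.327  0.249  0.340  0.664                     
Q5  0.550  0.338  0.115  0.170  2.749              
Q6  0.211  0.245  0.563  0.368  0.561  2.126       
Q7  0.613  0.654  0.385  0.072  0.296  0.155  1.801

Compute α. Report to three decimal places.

α = 0.600

Σσ²ᵢ = 2.229 + 2.459 + 1.716 + 0.664 + 2.749 + 2.126 + 1.801 = 13.744
Sum of off-diagonal covariances = 7.277
σ²_T = 13.744 + 2 × 7.277 = 28.298
α = (k/(k−1))·(1 − Σσ²ᵢ/σ²_T) = (7/6)·(1 − 13.744/28.298) = 0.600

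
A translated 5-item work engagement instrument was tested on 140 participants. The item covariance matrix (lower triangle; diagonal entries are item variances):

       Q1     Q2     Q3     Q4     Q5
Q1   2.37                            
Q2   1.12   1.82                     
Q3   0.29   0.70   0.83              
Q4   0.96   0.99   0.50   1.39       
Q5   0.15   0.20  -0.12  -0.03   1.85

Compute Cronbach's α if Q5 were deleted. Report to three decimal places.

α = 0.783

Remaining items: Q1, Q2, Q3, Q4 (k = 4).
sum of item variances = 2.37 + 1.82 + 0.83 + 1.39 = 6.41
σ²_total = 6.41 + 2 × 4.56 = 15.53
α (item deleted) = (4/3)·(1 − 6.41/15.53) = 0.783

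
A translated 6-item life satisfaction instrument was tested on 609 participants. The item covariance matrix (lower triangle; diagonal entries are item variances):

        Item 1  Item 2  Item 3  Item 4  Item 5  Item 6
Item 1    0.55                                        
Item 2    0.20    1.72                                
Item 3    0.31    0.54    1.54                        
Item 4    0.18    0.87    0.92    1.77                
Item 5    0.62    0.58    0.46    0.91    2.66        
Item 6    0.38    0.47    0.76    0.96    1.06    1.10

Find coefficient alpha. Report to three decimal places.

ΣVar(i) = 0.55 + 1.72 + 1.54 + 1.77 + 2.66 + 1.10 = 9.34
Σ_{i<j} σ_ij = 9.22
σ²_total = 9.34 + 2 × 9.22 = 27.78
α = (k/(k−1))·(1 − ΣVar(i)/σ²_total) = (6/5)·(1 − 9.34/27.78) = 0.797

α = 0.797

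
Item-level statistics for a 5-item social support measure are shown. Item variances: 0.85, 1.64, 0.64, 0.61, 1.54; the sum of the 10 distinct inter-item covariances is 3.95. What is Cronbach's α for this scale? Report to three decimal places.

Σσᵢ² = 0.85 + 1.64 + 0.64 + 0.61 + 1.54 = 5.28
Sum of distinct covariances = 3.95
σ²_total = Σσᵢ² + 2·Σcov = 5.28 + 2 × 3.95 = 13.18
α = (5/4)·(1 − 5.28/13.18) = 0.749

Cronbach's α = 0.749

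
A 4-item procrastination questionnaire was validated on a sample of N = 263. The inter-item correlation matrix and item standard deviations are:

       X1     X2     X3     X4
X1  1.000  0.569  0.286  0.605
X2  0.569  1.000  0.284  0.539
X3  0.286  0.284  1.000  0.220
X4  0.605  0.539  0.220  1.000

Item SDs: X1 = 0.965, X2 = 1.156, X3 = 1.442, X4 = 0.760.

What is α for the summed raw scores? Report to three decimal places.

α = 0.693

Σσ²ᵢ = 0.965² + 1.156² + 1.442² + 0.760² = 4.9245
Covariances σ_ij = r_ij · s_i · s_j:
  σ(X1,X2) = 0.569 × 0.965 × 1.156 = 0.6347
  σ(X1,X3) = 0.286 × 0.965 × 1.442 = 0.3980
  σ(X1,X4) = 0.605 × 0.965 × 0.760 = 0.4437
  σ(X2,X3) = 0.284 × 1.156 × 1.442 = 0.4734
  σ(X2,X4) = 0.539 × 1.156 × 0.760 = 0.4735
  σ(X3,X4) = 0.220 × 1.442 × 0.760 = 0.2411
σ²_T = Σσ²ᵢ + 2·Σσ_ij = 4.9245 + 2 × 2.6644 = 10.2533
α = (4/3)·(1 − 4.9245/10.2533) = 0.693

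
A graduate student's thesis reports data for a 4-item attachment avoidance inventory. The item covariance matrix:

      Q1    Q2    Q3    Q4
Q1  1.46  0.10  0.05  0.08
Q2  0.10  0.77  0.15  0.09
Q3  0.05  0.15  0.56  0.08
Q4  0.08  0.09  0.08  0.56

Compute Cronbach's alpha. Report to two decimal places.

Σσ²ᵢ = 1.46 + 0.77 + 0.56 + 0.56 = 3.35
Sum of off-diagonal covariances = 0.55
total variance = 3.35 + 2 × 0.55 = 4.45
α = (k/(k−1))·(1 − Σσ²ᵢ/total variance) = (4/3)·(1 − 3.35/4.45) = 0.33

α = 0.33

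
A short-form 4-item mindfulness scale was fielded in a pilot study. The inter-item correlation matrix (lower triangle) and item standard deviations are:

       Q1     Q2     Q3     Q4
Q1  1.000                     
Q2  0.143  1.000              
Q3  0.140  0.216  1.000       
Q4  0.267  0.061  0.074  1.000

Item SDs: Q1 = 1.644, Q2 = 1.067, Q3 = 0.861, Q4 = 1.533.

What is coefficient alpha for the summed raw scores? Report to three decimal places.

α = 0.406

Σσ²ᵢ = 1.644² + 1.067² + 0.861² + 1.533² = 6.9326
Covariances σ_ij = r_ij · s_i · s_j:
  σ(Q1,Q2) = 0.143 × 1.644 × 1.067 = 0.2508
  σ(Q1,Q3) = 0.140 × 1.644 × 0.861 = 0.1982
  σ(Q1,Q4) = 0.267 × 1.644 × 1.533 = 0.6729
  σ(Q2,Q3) = 0.216 × 1.067 × 0.861 = 0.1984
  σ(Q2,Q4) = 0.061 × 1.067 × 1.533 = 0.0998
  σ(Q3,Q4) = 0.074 × 0.861 × 1.533 = 0.0977
σ²_T = Σσ²ᵢ + 2·Σσ_ij = 6.9326 + 2 × 1.5178 = 9.9682
α = (4/3)·(1 − 6.9326/9.9682) = 0.406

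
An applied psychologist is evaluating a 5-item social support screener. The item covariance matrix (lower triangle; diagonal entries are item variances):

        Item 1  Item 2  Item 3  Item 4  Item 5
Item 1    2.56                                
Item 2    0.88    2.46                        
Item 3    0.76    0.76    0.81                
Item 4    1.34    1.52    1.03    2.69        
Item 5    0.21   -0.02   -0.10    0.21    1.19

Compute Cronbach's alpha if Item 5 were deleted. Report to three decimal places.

Cronbach's alpha = 0.795

Remaining items: Item 1, Item 2, Item 3, Item 4 (k = 4).
ΣVar(i) = 2.56 + 2.46 + 0.81 + 2.69 = 8.52
σ²_total = 8.52 + 2 × 6.29 = 21.10
α (item deleted) = (4/3)·(1 − 8.52/21.10) = 0.795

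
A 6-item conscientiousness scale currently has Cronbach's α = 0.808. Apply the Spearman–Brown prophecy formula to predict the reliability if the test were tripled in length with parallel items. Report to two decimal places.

predicted reliability = 0.93

Length factor m = 3
α' = m·α / (1 + (m−1)·α)
   = 3 × 0.808 / (1 + (3 − 1) × 0.808)
   = 2.4240 / 2.6160 = 0.93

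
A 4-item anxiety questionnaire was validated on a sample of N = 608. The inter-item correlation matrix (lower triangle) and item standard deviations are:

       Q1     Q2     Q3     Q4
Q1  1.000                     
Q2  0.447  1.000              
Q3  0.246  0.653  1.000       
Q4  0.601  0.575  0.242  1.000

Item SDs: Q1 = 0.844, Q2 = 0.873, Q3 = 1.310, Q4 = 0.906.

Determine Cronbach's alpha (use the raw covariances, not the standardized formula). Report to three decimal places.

Cronbach's alpha = 0.746

Σσ²ᵢ = 0.844² + 0.873² + 1.310² + 0.906² = 4.0114
Covariances σ_ij = r_ij · s_i · s_j:
  σ(Q1,Q2) = 0.447 × 0.844 × 0.873 = 0.3294
  σ(Q1,Q3) = 0.246 × 0.844 × 1.310 = 0.2720
  σ(Q1,Q4) = 0.601 × 0.844 × 0.906 = 0.4596
  σ(Q2,Q3) = 0.653 × 0.873 × 1.310 = 0.7468
  σ(Q2,Q4) = 0.575 × 0.873 × 0.906 = 0.4548
  σ(Q3,Q4) = 0.242 × 1.310 × 0.906 = 0.2872
σ²_T = Σσ²ᵢ + 2·Σσ_ij = 4.0114 + 2 × 2.5498 = 9.1110
α = (4/3)·(1 − 4.0114/9.1110) = 0.746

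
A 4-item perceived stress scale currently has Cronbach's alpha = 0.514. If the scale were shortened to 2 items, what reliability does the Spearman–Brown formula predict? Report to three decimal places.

predicted reliability = 0.346

Length factor m = 2/4 = 0.5000
α' = m·α / (1 − (1−m)·α)
   = 2/4 × 0.514 / (1 − (1 − 2/4) × 0.514)
   = 0.2570 / 0.7430 = 0.346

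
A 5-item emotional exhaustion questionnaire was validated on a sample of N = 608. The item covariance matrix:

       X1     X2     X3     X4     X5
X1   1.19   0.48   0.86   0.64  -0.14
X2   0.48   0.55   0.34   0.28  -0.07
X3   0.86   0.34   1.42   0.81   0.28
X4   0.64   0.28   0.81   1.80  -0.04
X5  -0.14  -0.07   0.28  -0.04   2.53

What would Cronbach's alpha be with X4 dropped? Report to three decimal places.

Cronbach's alpha = 0.508

Remaining items: X1, X2, X3, X5 (k = 4).
Σσ²ᵢ = 1.19 + 0.55 + 1.42 + 2.53 = 5.69
Var(T) = 5.69 + 2 × 1.75 = 9.19
α (item deleted) = (4/3)·(1 − 5.69/9.19) = 0.508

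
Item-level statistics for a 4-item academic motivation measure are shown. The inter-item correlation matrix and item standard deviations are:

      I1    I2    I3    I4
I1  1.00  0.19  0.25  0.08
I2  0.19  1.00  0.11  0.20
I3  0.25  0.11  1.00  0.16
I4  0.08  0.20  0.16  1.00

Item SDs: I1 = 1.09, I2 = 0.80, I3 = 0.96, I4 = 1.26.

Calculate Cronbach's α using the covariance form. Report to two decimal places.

Σσ²ᵢ = 1.09² + 0.80² + 0.96² + 1.26² = 4.3373
Covariances σ_ij = r_ij · s_i · s_j:
  σ(I1,I2) = 0.19 × 1.09 × 0.80 = 0.1657
  σ(I1,I3) = 0.25 × 1.09 × 0.96 = 0.2616
  σ(I1,I4) = 0.08 × 1.09 × 1.26 = 0.1099
  σ(I2,I3) = 0.11 × 0.80 × 0.96 = 0.0845
  σ(I2,I4) = 0.20 × 0.80 × 1.26 = 0.2016
  σ(I3,I4) = 0.16 × 0.96 × 1.26 = 0.1935
σ²_T = Σσ²ᵢ + 2·Σσ_ij = 4.3373 + 2 × 1.0168 = 6.3709
α = (4/3)·(1 − 4.3373/6.3709) = 0.43

Cronbach's α = 0.43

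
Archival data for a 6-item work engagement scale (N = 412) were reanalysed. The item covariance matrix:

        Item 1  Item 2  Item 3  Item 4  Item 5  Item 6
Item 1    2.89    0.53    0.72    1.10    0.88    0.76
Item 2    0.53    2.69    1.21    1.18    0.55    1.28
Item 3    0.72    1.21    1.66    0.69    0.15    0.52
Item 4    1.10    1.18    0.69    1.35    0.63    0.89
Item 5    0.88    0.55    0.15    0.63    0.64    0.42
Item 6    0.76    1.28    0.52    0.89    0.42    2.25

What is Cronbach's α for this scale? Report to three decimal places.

Σσ²ᵢ = 2.89 + 2.69 + 1.66 + 1.35 + 0.64 + 2.25 = 11.48
Sum of off-diagonal covariances = 11.51
σ²_T = 11.48 + 2 × 11.51 = 34.50
α = (k/(k−1))·(1 − Σσ²ᵢ/σ²_T) = (6/5)·(1 − 11.48/34.50) = 0.801

Cronbach's α = 0.801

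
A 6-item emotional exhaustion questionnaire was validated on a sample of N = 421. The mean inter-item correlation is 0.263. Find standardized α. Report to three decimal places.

standardized α = 0.682

Standardized α = k·r̄ / (1 + (k−1)·r̄) = 6 × 0.263 / (1 + 5 × 0.263)
  = 1.5780 / 2.3150 = 0.682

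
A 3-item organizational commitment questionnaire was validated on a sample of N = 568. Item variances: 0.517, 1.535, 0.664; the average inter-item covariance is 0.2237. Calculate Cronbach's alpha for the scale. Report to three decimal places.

ΣVar(i) = 0.517 + 1.535 + 0.664 = 2.716
Sum of the 3 distinct covariances = 3 × 0.2237 = 0.6711
σ²_total = ΣVar(i) + 2·Σcov = 2.716 + 2 × 0.6711 = 4.0582
α = (3/2)·(1 − 2.716/4.0582) = 0.496

α = 0.496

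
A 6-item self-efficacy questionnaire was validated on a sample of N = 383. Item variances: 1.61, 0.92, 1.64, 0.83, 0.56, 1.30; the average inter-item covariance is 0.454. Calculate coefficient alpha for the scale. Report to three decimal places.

Σσᵢ² = 1.61 + 0.92 + 1.64 + 0.83 + 0.56 + 1.30 = 6.86
Sum of the 15 distinct covariances = 15 × 0.454 = 6.810
σ²_total = Σσᵢ² + 2·Σcov = 6.86 + 2 × 6.810 = 20.480
α = (6/5)·(1 − 6.86/20.480) = 0.798

α = 0.798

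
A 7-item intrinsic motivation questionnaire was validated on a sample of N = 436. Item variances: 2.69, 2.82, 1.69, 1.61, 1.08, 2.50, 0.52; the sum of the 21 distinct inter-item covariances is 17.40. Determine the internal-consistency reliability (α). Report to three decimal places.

Σσᵢ² = 2.69 + 2.82 + 1.69 + 1.61 + 1.08 + 2.50 + 0.52 = 12.91
Sum of distinct covariances = 17.40
σ²_T = Σσᵢ² + 2·Σcov = 12.91 + 2 × 17.40 = 47.71
α = (7/6)·(1 − 12.91/47.71) = 0.851

α = 0.851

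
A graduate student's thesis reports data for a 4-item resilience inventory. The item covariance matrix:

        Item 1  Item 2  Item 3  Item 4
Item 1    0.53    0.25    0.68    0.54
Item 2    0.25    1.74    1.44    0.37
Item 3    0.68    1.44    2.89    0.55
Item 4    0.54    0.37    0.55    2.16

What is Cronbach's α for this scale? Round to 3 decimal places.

Cronbach's α = 0.682

ΣVar(i) = 0.53 + 1.74 + 2.89 + 2.16 = 7.32
Sum of the distinct covariances = 3.83
σ²_total = 7.32 + 2 × 3.83 = 14.98
α = (k/(k−1))·(1 − ΣVar(i)/σ²_total) = (4/3)·(1 − 7.32/14.98) = 0.682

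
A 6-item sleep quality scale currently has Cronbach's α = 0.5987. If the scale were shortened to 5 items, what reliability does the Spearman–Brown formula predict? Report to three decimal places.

predicted reliability = 0.554

Length factor m = 5/6 = 0.8333
α' = m·α / (1 − (1−m)·α)
   = 5/6 × 0.5987 / (1 − (1 − 5/6) × 0.5987)
   = 0.4989 / 0.9002 = 0.554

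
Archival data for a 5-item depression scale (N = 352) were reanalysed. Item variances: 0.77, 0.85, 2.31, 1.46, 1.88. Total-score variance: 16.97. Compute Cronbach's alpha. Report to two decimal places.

Σσ²ᵢ = 0.77 + 0.85 + 2.31 + 1.46 + 1.88 = 7.27
α = (k/(k−1))·(1 − Σσ²ᵢ/σ²_total) = (5/4)·(1 − 7.27/16.97) = 0.71

α = 0.71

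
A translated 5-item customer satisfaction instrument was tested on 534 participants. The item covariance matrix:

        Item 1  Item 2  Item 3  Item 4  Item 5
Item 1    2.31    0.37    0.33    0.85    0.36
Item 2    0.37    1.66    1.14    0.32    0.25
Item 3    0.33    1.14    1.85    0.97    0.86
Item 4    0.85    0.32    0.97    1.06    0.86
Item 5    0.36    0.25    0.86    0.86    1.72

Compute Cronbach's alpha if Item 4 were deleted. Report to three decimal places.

Cronbach's alpha = 0.623

Remaining items: Item 1, Item 2, Item 3, Item 5 (k = 4).
Σσᵢ² = 2.31 + 1.66 + 1.85 + 1.72 = 7.54
σ²_T = 7.54 + 2 × 3.31 = 14.16
α (item deleted) = (4/3)·(1 − 7.54/14.16) = 0.623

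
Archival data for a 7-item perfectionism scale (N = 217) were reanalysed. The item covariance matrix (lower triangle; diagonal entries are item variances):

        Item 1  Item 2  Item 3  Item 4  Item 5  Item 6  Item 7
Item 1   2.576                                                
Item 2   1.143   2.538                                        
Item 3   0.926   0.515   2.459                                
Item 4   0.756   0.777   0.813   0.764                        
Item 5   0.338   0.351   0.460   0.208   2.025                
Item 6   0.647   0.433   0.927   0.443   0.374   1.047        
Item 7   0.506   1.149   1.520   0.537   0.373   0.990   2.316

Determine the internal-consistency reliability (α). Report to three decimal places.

Σσᵢ² = 2.576 + 2.538 + 2.459 + 0.764 + 2.025 + 1.047 + 2.316 = 13.725
Σ_{i<j} σ_ij = 14.186
total variance = 13.725 + 2 × 14.186 = 42.097
α = (k/(k−1))·(1 − Σσᵢ²/total variance) = (7/6)·(1 − 13.725/42.097) = 0.786

α = 0.786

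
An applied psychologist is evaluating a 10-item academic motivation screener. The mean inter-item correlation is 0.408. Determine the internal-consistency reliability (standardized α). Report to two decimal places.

Standardized α = k·r̄ / (1 + (k−1)·r̄) = 10 × 0.408 / (1 + 9 × 0.408)
  = 4.0800 / 4.6720 = 0.87

standardized α = 0.87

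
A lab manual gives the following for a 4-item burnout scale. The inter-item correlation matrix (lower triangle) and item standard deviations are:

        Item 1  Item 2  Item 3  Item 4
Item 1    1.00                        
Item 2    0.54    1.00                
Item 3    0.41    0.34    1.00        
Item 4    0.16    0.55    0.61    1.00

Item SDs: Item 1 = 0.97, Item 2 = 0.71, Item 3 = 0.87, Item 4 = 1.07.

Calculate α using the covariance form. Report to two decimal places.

Σσ²ᵢ = 0.97² + 0.71² + 0.87² + 1.07² = 3.3468
Covariances σ_ij = r_ij · s_i · s_j:
  σ(Item 1,Item 2) = 0.54 × 0.97 × 0.71 = 0.3719
  σ(Item 1,Item 3) = 0.41 × 0.97 × 0.87 = 0.3460
  σ(Item 1,Item 4) = 0.16 × 0.97 × 1.07 = 0.1661
  σ(Item 2,Item 3) = 0.34 × 0.71 × 0.87 = 0.2100
  σ(Item 2,Item 4) = 0.55 × 0.71 × 1.07 = 0.4178
  σ(Item 3,Item 4) = 0.61 × 0.87 × 1.07 = 0.5678
σ²_T = Σσ²ᵢ + 2·Σσ_ij = 3.3468 + 2 × 2.0796 = 7.5060
α = (4/3)·(1 − 3.3468/7.5060) = 0.74

α = 0.74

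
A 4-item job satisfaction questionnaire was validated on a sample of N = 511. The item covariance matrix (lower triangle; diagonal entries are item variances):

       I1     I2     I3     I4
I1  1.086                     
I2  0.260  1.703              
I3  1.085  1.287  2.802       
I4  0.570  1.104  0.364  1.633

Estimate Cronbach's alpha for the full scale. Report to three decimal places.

α = 0.752

Σσ²ᵢ = 1.086 + 1.703 + 2.802 + 1.633 = 7.224
Σ_{i<j} σ_ij = 4.670
total variance = 7.224 + 2 × 4.670 = 16.564
α = (k/(k−1))·(1 − Σσ²ᵢ/total variance) = (4/3)·(1 − 7.224/16.564) = 0.752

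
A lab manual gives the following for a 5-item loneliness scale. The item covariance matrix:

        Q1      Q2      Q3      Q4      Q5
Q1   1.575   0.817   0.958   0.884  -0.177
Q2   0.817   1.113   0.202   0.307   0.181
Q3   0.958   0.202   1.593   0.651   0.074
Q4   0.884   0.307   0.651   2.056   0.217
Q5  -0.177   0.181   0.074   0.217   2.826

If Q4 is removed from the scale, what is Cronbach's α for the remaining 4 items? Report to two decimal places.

Remaining items: Q1, Q2, Q3, Q5 (k = 4).
Σσ²ᵢ = 1.575 + 1.113 + 1.593 + 2.826 = 7.107
total variance = 7.107 + 2 × 2.055 = 11.217
α (item deleted) = (4/3)·(1 − 7.107/11.217) = 0.49

α = 0.49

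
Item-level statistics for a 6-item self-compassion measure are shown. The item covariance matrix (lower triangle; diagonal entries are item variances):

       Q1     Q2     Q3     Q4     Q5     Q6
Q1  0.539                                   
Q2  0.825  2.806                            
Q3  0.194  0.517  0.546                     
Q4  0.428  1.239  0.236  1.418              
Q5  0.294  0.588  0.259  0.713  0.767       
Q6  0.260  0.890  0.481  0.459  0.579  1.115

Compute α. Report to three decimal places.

sum of item variances = 0.539 + 2.806 + 0.546 + 1.418 + 0.767 + 1.115 = 7.191
Σ_{i<j} σ_ij = 7.962
total variance = 7.191 + 2 × 7.962 = 23.115
α = (k/(k−1))·(1 − sum of item variances/total variance) = (6/5)·(1 − 7.191/23.115) = 0.827

α = 0.827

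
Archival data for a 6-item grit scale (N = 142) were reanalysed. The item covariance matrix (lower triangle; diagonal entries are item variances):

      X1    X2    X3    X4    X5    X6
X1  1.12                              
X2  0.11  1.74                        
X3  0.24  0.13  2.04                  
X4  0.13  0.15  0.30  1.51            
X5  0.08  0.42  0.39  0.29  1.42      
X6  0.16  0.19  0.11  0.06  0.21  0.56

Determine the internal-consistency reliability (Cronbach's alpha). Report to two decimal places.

ΣVar(i) = 1.12 + 1.74 + 2.04 + 1.51 + 1.42 + 0.56 = 8.39
Σ_{i<j} σ_ij = 2.97
Var(T) = 8.39 + 2 × 2.97 = 14.33
α = (k/(k−1))·(1 − ΣVar(i)/Var(T)) = (6/5)·(1 − 8.39/14.33) = 0.50

α = 0.50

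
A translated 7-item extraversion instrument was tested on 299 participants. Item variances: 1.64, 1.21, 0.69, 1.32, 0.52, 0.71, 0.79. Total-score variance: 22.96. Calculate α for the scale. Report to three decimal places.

α = 0.817

sum of item variances = 1.64 + 1.21 + 0.69 + 1.32 + 0.52 + 0.71 + 0.79 = 6.88
α = (k/(k−1))·(1 − sum of item variances/Var(T)) = (7/6)·(1 − 6.88/22.96) = 0.817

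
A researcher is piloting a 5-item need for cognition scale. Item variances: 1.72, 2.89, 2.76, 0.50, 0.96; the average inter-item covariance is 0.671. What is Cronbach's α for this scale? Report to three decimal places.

Cronbach's α = 0.754

sum of item variances = 1.72 + 2.89 + 2.76 + 0.50 + 0.96 = 8.83
Sum of the 10 distinct covariances = 10 × 0.671 = 6.710
σ²_T = sum of item variances + 2·Σcov = 8.83 + 2 × 6.710 = 22.250
α = (5/4)·(1 − 8.83/22.250) = 0.754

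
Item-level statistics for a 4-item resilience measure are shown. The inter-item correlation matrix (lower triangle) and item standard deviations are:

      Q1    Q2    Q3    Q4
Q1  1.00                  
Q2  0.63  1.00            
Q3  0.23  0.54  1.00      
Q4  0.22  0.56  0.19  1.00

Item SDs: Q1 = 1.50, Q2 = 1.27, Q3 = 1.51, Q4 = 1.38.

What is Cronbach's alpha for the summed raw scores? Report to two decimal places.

Σσ²ᵢ = 1.50² + 1.27² + 1.51² + 1.38² = 8.0474
Covariances σ_ij = r_ij · s_i · s_j:
  σ(Q1,Q2) = 0.63 × 1.50 × 1.27 = 1.2002
  σ(Q1,Q3) = 0.23 × 1.50 × 1.51 = 0.5210
  σ(Q1,Q4) = 0.22 × 1.50 × 1.38 = 0.4554
  σ(Q2,Q3) = 0.54 × 1.27 × 1.51 = 1.0356
  σ(Q2,Q4) = 0.56 × 1.27 × 1.38 = 0.9815
  σ(Q3,Q4) = 0.19 × 1.51 × 1.38 = 0.3959
σ²_T = Σσ²ᵢ + 2·Σσ_ij = 8.0474 + 2 × 4.5896 = 17.2266
α = (4/3)·(1 − 8.0474/17.2266) = 0.71

Cronbach's alpha = 0.71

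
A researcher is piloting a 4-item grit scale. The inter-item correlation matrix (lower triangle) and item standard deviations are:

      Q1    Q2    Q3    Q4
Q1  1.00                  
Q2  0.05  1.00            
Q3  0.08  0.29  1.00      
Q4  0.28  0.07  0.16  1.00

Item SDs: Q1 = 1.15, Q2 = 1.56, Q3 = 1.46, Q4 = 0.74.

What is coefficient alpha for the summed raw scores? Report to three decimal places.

Σσ²ᵢ = 1.15² + 1.56² + 1.46² + 0.74² = 6.4353
Covariances σ_ij = r_ij · s_i · s_j:
  σ(Q1,Q2) = 0.05 × 1.15 × 1.56 = 0.0897
  σ(Q1,Q3) = 0.08 × 1.15 × 1.46 = 0.1343
  σ(Q1,Q4) = 0.28 × 1.15 × 0.74 = 0.2383
  σ(Q2,Q3) = 0.29 × 1.56 × 1.46 = 0.6605
  σ(Q2,Q4) = 0.07 × 1.56 × 0.74 = 0.0808
  σ(Q3,Q4) = 0.16 × 1.46 × 0.74 = 0.1729
σ²_T = Σσ²ᵢ + 2·Σσ_ij = 6.4353 + 2 × 1.3765 = 9.1883
α = (4/3)·(1 − 6.4353/9.1883) = 0.399

coefficient alpha = 0.399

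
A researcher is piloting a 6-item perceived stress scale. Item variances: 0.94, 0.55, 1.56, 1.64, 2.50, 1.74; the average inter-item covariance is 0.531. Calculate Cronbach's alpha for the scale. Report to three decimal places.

α = 0.769

sum of item variances = 0.94 + 0.55 + 1.56 + 1.64 + 2.50 + 1.74 = 8.93
Sum of the 15 distinct covariances = 15 × 0.531 = 7.965
Var(T) = sum of item variances + 2·Σcov = 8.93 + 2 × 7.965 = 24.860
α = (6/5)·(1 − 8.93/24.860) = 0.769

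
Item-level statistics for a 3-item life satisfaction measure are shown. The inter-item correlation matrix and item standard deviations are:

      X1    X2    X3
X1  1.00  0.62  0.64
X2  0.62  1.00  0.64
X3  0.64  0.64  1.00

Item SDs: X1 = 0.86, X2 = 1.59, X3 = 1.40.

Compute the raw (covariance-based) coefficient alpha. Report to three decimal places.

coefficient alpha = 0.807

Σσ²ᵢ = 0.86² + 1.59² + 1.40² = 5.2277
Covariances σ_ij = r_ij · s_i · s_j:
  σ(X1,X2) = 0.62 × 0.86 × 1.59 = 0.8478
  σ(X1,X3) = 0.64 × 0.86 × 1.40 = 0.7706
  σ(X2,X3) = 0.64 × 1.59 × 1.40 = 1.4246
σ²_T = Σσ²ᵢ + 2·Σσ_ij = 5.2277 + 2 × 3.0430 = 11.3137
α = (3/2)·(1 − 5.2277/11.3137) = 0.807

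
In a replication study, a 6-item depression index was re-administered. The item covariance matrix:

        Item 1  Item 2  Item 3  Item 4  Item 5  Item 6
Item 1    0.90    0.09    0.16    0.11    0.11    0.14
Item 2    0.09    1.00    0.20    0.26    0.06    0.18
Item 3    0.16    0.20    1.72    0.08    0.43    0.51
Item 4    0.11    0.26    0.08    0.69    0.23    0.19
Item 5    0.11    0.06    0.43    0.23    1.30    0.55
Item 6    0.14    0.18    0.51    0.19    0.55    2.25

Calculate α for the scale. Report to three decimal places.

sum of item variances = 0.90 + 1.00 + 1.72 + 0.69 + 1.30 + 2.25 = 7.86
Sum of off-diagonal covariances = 3.30
Var(T) = 7.86 + 2 × 3.30 = 14.46
α = (k/(k−1))·(1 − sum of item variances/Var(T)) = (6/5)·(1 − 7.86/14.46) = 0.548

α = 0.548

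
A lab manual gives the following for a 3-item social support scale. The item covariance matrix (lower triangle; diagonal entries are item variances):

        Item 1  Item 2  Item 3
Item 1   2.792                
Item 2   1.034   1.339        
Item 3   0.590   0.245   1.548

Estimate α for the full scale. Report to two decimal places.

Σσᵢ² = 2.792 + 1.339 + 1.548 = 5.679
Sum of off-diagonal covariances = 1.869
total variance = 5.679 + 2 × 1.869 = 9.417
α = (k/(k−1))·(1 − Σσᵢ²/total variance) = (3/2)·(1 − 5.679/9.417) = 0.60

α = 0.60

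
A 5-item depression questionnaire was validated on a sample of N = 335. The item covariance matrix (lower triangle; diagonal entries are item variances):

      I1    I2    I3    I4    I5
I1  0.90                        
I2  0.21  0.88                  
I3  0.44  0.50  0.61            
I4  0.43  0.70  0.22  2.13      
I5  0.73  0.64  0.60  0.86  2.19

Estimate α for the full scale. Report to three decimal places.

α = 0.767

Σσ²ᵢ = 0.90 + 0.88 + 0.61 + 2.13 + 2.19 = 6.71
Sum of off-diagonal covariances = 5.33
Var(T) = 6.71 + 2 × 5.33 = 17.37
α = (k/(k−1))·(1 − Σσ²ᵢ/Var(T)) = (5/4)·(1 − 6.71/17.37) = 0.767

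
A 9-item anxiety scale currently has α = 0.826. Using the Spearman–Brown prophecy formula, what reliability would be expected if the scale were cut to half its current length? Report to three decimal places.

Length factor m = 1/2
α' = m·α / (1 − (1−m)·α)
   = 1/2 × 0.826 / (1 − (1 − 1/2) × 0.826)
   = 0.4130 / 0.5870 = 0.704

predicted reliability = 0.704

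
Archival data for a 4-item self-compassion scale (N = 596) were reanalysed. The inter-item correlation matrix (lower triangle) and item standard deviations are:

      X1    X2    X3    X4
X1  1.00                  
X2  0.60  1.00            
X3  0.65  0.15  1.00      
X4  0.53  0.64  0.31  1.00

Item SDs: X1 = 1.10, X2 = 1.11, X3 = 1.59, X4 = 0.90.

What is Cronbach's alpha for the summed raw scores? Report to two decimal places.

Σσ²ᵢ = 1.10² + 1.11² + 1.59² + 0.90² = 5.7802
Covariances σ_ij = r_ij · s_i · s_j:
  σ(X1,X2) = 0.60 × 1.10 × 1.11 = 0.7326
  σ(X1,X3) = 0.65 × 1.10 × 1.59 = 1.1369
  σ(X1,X4) = 0.53 × 1.10 × 0.90 = 0.5247
  σ(X2,X3) = 0.15 × 1.11 × 1.59 = 0.2647
  σ(X2,X4) = 0.64 × 1.11 × 0.90 = 0.6394
  σ(X3,X4) = 0.31 × 1.59 × 0.90 = 0.4436
σ²_T = Σσ²ᵢ + 2·Σσ_ij = 5.7802 + 2 × 3.7419 = 13.2640
α = (4/3)·(1 − 5.7802/13.2640) = 0.75

Cronbach's alpha = 0.75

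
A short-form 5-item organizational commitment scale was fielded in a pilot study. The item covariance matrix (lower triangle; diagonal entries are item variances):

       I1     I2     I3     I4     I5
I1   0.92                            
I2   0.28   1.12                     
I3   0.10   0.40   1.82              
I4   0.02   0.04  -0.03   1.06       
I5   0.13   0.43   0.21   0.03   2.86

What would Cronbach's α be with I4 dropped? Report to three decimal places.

Remaining items: I1, I2, I3, I5 (k = 4).
Σσᵢ² = 0.92 + 1.12 + 1.82 + 2.86 = 6.72
Var(T) = 6.72 + 2 × 1.55 = 9.82
α (item deleted) = (4/3)·(1 − 6.72/9.82) = 0.421

α = 0.421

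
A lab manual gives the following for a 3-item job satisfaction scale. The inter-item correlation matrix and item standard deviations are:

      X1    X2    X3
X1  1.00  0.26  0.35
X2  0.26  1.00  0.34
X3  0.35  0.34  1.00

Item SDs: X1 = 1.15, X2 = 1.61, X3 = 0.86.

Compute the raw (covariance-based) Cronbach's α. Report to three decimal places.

Σσ²ᵢ = 1.15² + 1.61² + 0.86² = 4.6542
Covariances σ_ij = r_ij · s_i · s_j:
  σ(X1,X2) = 0.26 × 1.15 × 1.61 = 0.4814
  σ(X1,X3) = 0.35 × 1.15 × 0.86 = 0.3461
  σ(X2,X3) = 0.34 × 1.61 × 0.86 = 0.4708
σ²_T = Σσ²ᵢ + 2·Σσ_ij = 4.6542 + 2 × 1.2983 = 7.2508
α = (3/2)·(1 − 4.6542/7.2508) = 0.537

α = 0.537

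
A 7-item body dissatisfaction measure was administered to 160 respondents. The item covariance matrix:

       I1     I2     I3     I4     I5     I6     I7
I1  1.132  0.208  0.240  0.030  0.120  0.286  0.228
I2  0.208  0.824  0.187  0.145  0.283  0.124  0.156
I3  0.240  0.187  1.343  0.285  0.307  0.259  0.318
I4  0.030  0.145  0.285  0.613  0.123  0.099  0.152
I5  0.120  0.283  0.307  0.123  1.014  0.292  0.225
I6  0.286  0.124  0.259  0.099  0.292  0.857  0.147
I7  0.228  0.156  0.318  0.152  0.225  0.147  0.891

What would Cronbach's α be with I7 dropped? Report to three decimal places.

Remaining items: I1, I2, I3, I4, I5, I6 (k = 6).
sum of item variances = 1.132 + 0.824 + 1.343 + 0.613 + 1.014 + 0.857 = 5.783
Var(T) = 5.783 + 2 × 2.988 = 11.759
α (item deleted) = (6/5)·(1 − 5.783/11.759) = 0.610

Cronbach's α = 0.610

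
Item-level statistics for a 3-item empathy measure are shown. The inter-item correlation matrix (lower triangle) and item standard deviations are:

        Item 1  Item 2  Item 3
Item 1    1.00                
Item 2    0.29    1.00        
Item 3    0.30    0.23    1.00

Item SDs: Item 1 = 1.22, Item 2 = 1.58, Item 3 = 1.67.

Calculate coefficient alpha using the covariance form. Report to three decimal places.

Σσ²ᵢ = 1.22² + 1.58² + 1.67² = 6.7737
Covariances σ_ij = r_ij · s_i · s_j:
  σ(Item 1,Item 2) = 0.29 × 1.22 × 1.58 = 0.5590
  σ(Item 1,Item 3) = 0.30 × 1.22 × 1.67 = 0.6112
  σ(Item 2,Item 3) = 0.23 × 1.58 × 1.67 = 0.6069
σ²_T = Σσ²ᵢ + 2·Σσ_ij = 6.7737 + 2 × 1.7771 = 10.3279
α = (3/2)·(1 − 6.7737/10.3279) = 0.516

α = 0.516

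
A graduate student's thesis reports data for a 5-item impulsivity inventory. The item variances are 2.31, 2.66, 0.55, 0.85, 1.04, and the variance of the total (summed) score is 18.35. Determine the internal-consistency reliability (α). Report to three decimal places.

α = 0.745

Σσ²ᵢ = 2.31 + 2.66 + 0.55 + 0.85 + 1.04 = 7.41
α = (k/(k−1))·(1 − Σσ²ᵢ/total variance) = (5/4)·(1 − 7.41/18.35) = 0.745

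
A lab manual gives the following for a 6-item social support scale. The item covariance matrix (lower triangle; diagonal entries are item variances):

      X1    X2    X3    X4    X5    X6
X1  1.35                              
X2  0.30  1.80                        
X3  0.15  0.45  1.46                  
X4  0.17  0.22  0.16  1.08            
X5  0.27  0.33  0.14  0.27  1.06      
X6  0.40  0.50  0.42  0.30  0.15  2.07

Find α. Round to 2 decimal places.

ΣVar(i) = 1.35 + 1.80 + 1.46 + 1.08 + 1.06 + 2.07 = 8.82
Sum of off-diagonal covariances = 4.23
σ²_T = 8.82 + 2 × 4.23 = 17.28
α = (k/(k−1))·(1 − ΣVar(i)/σ²_T) = (6/5)·(1 − 8.82/17.28) = 0.59

α = 0.59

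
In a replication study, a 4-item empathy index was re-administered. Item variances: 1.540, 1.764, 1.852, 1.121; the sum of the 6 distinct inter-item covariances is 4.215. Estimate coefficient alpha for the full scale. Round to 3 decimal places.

α = 0.764

Σσᵢ² = 1.540 + 1.764 + 1.852 + 1.121 = 6.277
Sum of distinct covariances = 4.215
total variance = Σσᵢ² + 2·Σcov = 6.277 + 2 × 4.215 = 14.707
α = (4/3)·(1 − 6.277/14.707) = 0.764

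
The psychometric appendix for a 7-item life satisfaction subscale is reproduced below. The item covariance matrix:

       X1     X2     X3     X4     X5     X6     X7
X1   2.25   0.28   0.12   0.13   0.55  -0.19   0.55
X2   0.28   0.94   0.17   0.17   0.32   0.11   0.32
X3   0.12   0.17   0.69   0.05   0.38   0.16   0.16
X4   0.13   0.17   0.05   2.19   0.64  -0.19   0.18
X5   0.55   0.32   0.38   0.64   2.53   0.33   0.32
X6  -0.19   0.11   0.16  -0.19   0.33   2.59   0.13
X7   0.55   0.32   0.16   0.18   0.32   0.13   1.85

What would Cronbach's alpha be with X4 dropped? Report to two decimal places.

Remaining items: X1, X2, X3, X5, X6, X7 (k = 6).
sum of item variances = 2.25 + 0.94 + 0.69 + 2.53 + 2.59 + 1.85 = 10.85
σ²_total = 10.85 + 2 × 3.71 = 18.27
α (item deleted) = (6/5)·(1 − 10.85/18.27) = 0.49

α = 0.49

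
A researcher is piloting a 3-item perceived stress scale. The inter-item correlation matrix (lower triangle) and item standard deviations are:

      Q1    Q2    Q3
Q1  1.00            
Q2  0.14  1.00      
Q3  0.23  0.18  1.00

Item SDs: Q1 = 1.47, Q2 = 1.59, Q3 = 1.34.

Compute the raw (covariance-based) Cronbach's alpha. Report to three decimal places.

α = 0.396

Σσ²ᵢ = 1.47² + 1.59² + 1.34² = 6.4846
Covariances σ_ij = r_ij · s_i · s_j:
  σ(Q1,Q2) = 0.14 × 1.47 × 1.59 = 0.3272
  σ(Q1,Q3) = 0.23 × 1.47 × 1.34 = 0.4531
  σ(Q2,Q3) = 0.18 × 1.59 × 1.34 = 0.3835
σ²_T = Σσ²ᵢ + 2·Σσ_ij = 6.4846 + 2 × 1.1638 = 8.8122
α = (3/2)·(1 − 6.4846/8.8122) = 0.396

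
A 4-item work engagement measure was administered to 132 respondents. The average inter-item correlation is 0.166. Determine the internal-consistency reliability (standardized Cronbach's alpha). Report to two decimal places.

Standardized α = k·r̄ / (1 + (k−1)·r̄) = 4 × 0.166 / (1 + 3 × 0.166)
  = 0.6640 / 1.4980 = 0.44

standardized Cronbach's alpha = 0.44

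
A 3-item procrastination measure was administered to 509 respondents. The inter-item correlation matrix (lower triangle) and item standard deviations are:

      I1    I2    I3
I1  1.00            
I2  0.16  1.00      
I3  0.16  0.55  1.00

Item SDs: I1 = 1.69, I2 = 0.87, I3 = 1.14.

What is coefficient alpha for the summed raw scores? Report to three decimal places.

Σσ²ᵢ = 1.69² + 0.87² + 1.14² = 4.9126
Covariances σ_ij = r_ij · s_i · s_j:
  σ(I1,I2) = 0.16 × 1.69 × 0.87 = 0.2352
  σ(I1,I3) = 0.16 × 1.69 × 1.14 = 0.3083
  σ(I2,I3) = 0.55 × 0.87 × 1.14 = 0.5455
σ²_T = Σσ²ᵢ + 2·Σσ_ij = 4.9126 + 2 × 1.0890 = 7.0906
α = (3/2)·(1 − 4.9126/7.0906) = 0.461

α = 0.461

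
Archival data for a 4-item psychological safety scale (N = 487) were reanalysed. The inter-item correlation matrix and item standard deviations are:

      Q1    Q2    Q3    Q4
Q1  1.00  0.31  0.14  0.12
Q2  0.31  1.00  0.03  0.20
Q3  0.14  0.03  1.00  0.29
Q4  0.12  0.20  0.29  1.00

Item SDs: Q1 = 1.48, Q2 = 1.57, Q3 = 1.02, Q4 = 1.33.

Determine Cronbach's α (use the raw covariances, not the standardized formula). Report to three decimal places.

α = 0.469

Σσ²ᵢ = 1.48² + 1.57² + 1.02² + 1.33² = 7.4646
Covariances σ_ij = r_ij · s_i · s_j:
  σ(Q1,Q2) = 0.31 × 1.48 × 1.57 = 0.7203
  σ(Q1,Q3) = 0.14 × 1.48 × 1.02 = 0.2113
  σ(Q1,Q4) = 0.12 × 1.48 × 1.33 = 0.2362
  σ(Q2,Q3) = 0.03 × 1.57 × 1.02 = 0.0480
  σ(Q2,Q4) = 0.20 × 1.57 × 1.33 = 0.4176
  σ(Q3,Q4) = 0.29 × 1.02 × 1.33 = 0.3934
σ²_T = Σσ²ᵢ + 2·Σσ_ij = 7.4646 + 2 × 2.0268 = 11.5182
α = (4/3)·(1 − 7.4646/11.5182) = 0.469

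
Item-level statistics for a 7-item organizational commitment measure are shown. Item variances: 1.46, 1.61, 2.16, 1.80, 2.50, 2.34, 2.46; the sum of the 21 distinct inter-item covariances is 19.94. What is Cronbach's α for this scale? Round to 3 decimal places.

Cronbach's α = 0.858

Σσᵢ² = 1.46 + 1.61 + 2.16 + 1.80 + 2.50 + 2.34 + 2.46 = 14.33
Sum of distinct covariances = 19.94
σ²_total = Σσᵢ² + 2·Σcov = 14.33 + 2 × 19.94 = 54.21
α = (7/6)·(1 − 14.33/54.21) = 0.858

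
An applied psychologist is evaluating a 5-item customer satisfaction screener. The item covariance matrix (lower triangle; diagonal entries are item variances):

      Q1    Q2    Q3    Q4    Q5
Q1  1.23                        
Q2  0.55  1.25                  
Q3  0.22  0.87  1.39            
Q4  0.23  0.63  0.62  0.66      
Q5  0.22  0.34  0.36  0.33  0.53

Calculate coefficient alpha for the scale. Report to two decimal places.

α = 0.79

sum of item variances = 1.23 + 1.25 + 1.39 + 0.66 + 0.53 = 5.06
Sum of off-diagonal covariances = 4.37
total variance = 5.06 + 2 × 4.37 = 13.80
α = (k/(k−1))·(1 − sum of item variances/total variance) = (5/4)·(1 − 5.06/13.80) = 0.79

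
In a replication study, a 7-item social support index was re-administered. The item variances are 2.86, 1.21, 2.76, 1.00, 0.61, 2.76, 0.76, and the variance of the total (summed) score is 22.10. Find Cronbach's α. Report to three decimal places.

Cronbach's α = 0.535

ΣVar(i) = 2.86 + 1.21 + 2.76 + 1.00 + 0.61 + 2.76 + 0.76 = 11.96
α = (k/(k−1))·(1 − ΣVar(i)/Var(T)) = (7/6)·(1 − 11.96/22.10) = 0.535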